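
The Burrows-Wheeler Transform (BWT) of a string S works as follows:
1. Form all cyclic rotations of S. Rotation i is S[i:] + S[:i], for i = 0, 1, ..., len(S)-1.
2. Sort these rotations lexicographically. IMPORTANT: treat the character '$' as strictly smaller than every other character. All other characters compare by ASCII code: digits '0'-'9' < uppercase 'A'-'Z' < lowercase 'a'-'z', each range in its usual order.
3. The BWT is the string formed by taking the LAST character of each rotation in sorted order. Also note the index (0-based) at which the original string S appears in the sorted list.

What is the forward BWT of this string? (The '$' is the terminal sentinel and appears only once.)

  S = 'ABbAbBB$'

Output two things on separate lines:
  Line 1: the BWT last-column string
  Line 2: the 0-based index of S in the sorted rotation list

All 8 rotations (rotation i = S[i:]+S[:i]):
  rot[0] = ABbAbBB$
  rot[1] = BbAbBB$A
  rot[2] = bAbBB$AB
  rot[3] = AbBB$ABb
  rot[4] = bBB$ABbA
  rot[5] = BB$ABbAb
  rot[6] = B$ABbAbB
  rot[7] = $ABbAbBB
Sorted (with $ < everything):
  sorted[0] = $ABbAbBB  (last char: 'B')
  sorted[1] = ABbAbBB$  (last char: '$')
  sorted[2] = AbBB$ABb  (last char: 'b')
  sorted[3] = B$ABbAbB  (last char: 'B')
  sorted[4] = BB$ABbAb  (last char: 'b')
  sorted[5] = BbAbBB$A  (last char: 'A')
  sorted[6] = bAbBB$AB  (last char: 'B')
  sorted[7] = bBB$ABbA  (last char: 'A')
Last column: B$bBbABA
Original string S is at sorted index 1

Answer: B$bBbABA
1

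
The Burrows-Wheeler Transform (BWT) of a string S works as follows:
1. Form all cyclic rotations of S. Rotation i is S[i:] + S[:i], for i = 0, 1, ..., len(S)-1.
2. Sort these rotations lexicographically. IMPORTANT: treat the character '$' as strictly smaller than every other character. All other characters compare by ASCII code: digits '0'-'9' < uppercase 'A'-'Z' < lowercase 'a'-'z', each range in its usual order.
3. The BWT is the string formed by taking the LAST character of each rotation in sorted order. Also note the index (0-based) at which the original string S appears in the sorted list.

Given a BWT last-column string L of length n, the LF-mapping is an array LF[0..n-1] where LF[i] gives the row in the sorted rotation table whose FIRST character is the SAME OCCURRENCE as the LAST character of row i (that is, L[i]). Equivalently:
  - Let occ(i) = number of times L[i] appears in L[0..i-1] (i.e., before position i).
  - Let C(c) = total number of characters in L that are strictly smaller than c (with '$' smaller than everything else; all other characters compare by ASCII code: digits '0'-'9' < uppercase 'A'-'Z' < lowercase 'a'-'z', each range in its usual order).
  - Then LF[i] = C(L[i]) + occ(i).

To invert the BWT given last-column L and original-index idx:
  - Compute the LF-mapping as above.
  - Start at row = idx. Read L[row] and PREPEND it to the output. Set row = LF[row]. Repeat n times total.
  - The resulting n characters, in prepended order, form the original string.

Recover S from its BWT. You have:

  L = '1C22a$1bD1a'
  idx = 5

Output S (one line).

Answer: 21abDa21C1$

Derivation:
LF mapping: 1 6 4 5 8 0 2 10 7 3 9
Walk LF starting at row 5, prepending L[row]:
  step 1: row=5, L[5]='$', prepend. Next row=LF[5]=0
  step 2: row=0, L[0]='1', prepend. Next row=LF[0]=1
  step 3: row=1, L[1]='C', prepend. Next row=LF[1]=6
  step 4: row=6, L[6]='1', prepend. Next row=LF[6]=2
  step 5: row=2, L[2]='2', prepend. Next row=LF[2]=4
  step 6: row=4, L[4]='a', prepend. Next row=LF[4]=8
  step 7: row=8, L[8]='D', prepend. Next row=LF[8]=7
  step 8: row=7, L[7]='b', prepend. Next row=LF[7]=10
  step 9: row=10, L[10]='a', prepend. Next row=LF[10]=9
  step 10: row=9, L[9]='1', prepend. Next row=LF[9]=3
  step 11: row=3, L[3]='2', prepend. Next row=LF[3]=5
Reversed output: 21abDa21C1$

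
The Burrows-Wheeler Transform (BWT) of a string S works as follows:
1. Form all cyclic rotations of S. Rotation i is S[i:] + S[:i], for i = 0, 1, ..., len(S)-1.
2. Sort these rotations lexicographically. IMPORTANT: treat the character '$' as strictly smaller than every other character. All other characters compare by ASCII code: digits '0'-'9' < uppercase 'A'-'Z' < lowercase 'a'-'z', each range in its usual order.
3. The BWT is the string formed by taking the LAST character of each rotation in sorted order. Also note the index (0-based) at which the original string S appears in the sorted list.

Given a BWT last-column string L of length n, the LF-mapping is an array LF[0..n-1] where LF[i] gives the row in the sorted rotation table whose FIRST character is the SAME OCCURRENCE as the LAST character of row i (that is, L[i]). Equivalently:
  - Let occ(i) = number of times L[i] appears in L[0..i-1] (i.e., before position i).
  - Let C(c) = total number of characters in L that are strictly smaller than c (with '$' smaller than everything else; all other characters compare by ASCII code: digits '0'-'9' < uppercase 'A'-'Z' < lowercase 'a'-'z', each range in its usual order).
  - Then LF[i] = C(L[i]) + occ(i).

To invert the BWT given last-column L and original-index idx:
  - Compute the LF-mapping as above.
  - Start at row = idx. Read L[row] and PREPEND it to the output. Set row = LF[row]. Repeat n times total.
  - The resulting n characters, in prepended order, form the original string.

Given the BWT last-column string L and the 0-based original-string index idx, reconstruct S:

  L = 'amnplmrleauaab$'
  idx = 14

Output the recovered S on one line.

LF mapping: 1 9 11 12 7 10 13 8 6 2 14 3 4 5 0
Walk LF starting at row 14, prepending L[row]:
  step 1: row=14, L[14]='$', prepend. Next row=LF[14]=0
  step 2: row=0, L[0]='a', prepend. Next row=LF[0]=1
  step 3: row=1, L[1]='m', prepend. Next row=LF[1]=9
  step 4: row=9, L[9]='a', prepend. Next row=LF[9]=2
  step 5: row=2, L[2]='n', prepend. Next row=LF[2]=11
  step 6: row=11, L[11]='a', prepend. Next row=LF[11]=3
  step 7: row=3, L[3]='p', prepend. Next row=LF[3]=12
  step 8: row=12, L[12]='a', prepend. Next row=LF[12]=4
  step 9: row=4, L[4]='l', prepend. Next row=LF[4]=7
  step 10: row=7, L[7]='l', prepend. Next row=LF[7]=8
  step 11: row=8, L[8]='e', prepend. Next row=LF[8]=6
  step 12: row=6, L[6]='r', prepend. Next row=LF[6]=13
  step 13: row=13, L[13]='b', prepend. Next row=LF[13]=5
  step 14: row=5, L[5]='m', prepend. Next row=LF[5]=10
  step 15: row=10, L[10]='u', prepend. Next row=LF[10]=14
Reversed output: umbrellapanama$

Answer: umbrellapanama$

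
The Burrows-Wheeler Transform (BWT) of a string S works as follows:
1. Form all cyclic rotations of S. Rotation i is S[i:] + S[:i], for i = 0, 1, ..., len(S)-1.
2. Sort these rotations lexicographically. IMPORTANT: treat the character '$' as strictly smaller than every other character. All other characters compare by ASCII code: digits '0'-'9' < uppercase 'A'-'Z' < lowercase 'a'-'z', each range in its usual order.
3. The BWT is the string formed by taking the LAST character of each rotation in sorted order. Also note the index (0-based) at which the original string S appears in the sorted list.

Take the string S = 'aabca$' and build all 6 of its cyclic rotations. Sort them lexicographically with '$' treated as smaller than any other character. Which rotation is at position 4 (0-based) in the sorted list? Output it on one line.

All 6 rotations (rotation i = S[i:]+S[:i]):
  rot[0] = aabca$
  rot[1] = abca$a
  rot[2] = bca$aa
  rot[3] = ca$aab
  rot[4] = a$aabc
  rot[5] = $aabca
Sorted (with $ < everything):
  sorted[0] = $aabca
  sorted[1] = a$aabc
  sorted[2] = aabca$
  sorted[3] = abca$a
  sorted[4] = bca$aa
  sorted[5] = ca$aab
sorted[4] = bca$aa

Answer: bca$aa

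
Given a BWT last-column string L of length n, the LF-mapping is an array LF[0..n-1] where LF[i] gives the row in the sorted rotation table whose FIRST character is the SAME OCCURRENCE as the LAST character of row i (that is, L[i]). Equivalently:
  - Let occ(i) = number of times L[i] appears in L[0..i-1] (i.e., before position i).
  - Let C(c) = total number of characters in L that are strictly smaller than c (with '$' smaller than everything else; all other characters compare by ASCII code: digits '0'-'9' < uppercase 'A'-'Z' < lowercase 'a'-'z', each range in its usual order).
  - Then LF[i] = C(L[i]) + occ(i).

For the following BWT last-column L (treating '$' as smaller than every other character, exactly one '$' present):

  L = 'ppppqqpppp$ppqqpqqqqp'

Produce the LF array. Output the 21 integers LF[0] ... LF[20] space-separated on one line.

Char counts: '$':1, 'p':12, 'q':8
C (first-col start): C('$')=0, C('p')=1, C('q')=13
L[0]='p': occ=0, LF[0]=C('p')+0=1+0=1
L[1]='p': occ=1, LF[1]=C('p')+1=1+1=2
L[2]='p': occ=2, LF[2]=C('p')+2=1+2=3
L[3]='p': occ=3, LF[3]=C('p')+3=1+3=4
L[4]='q': occ=0, LF[4]=C('q')+0=13+0=13
L[5]='q': occ=1, LF[5]=C('q')+1=13+1=14
L[6]='p': occ=4, LF[6]=C('p')+4=1+4=5
L[7]='p': occ=5, LF[7]=C('p')+5=1+5=6
L[8]='p': occ=6, LF[8]=C('p')+6=1+6=7
L[9]='p': occ=7, LF[9]=C('p')+7=1+7=8
L[10]='$': occ=0, LF[10]=C('$')+0=0+0=0
L[11]='p': occ=8, LF[11]=C('p')+8=1+8=9
L[12]='p': occ=9, LF[12]=C('p')+9=1+9=10
L[13]='q': occ=2, LF[13]=C('q')+2=13+2=15
L[14]='q': occ=3, LF[14]=C('q')+3=13+3=16
L[15]='p': occ=10, LF[15]=C('p')+10=1+10=11
L[16]='q': occ=4, LF[16]=C('q')+4=13+4=17
L[17]='q': occ=5, LF[17]=C('q')+5=13+5=18
L[18]='q': occ=6, LF[18]=C('q')+6=13+6=19
L[19]='q': occ=7, LF[19]=C('q')+7=13+7=20
L[20]='p': occ=11, LF[20]=C('p')+11=1+11=12

Answer: 1 2 3 4 13 14 5 6 7 8 0 9 10 15 16 11 17 18 19 20 12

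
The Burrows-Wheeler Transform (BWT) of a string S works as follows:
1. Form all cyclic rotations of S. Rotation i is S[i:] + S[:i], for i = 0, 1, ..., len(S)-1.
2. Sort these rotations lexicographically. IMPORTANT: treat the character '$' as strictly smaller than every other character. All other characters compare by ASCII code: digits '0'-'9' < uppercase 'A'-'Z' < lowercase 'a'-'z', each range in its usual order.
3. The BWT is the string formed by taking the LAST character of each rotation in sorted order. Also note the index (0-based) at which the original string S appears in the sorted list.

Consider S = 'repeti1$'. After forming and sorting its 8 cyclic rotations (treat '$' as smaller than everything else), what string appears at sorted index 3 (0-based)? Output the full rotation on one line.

Answer: eti1$rep

Derivation:
All 8 rotations (rotation i = S[i:]+S[:i]):
  rot[0] = repeti1$
  rot[1] = epeti1$r
  rot[2] = peti1$re
  rot[3] = eti1$rep
  rot[4] = ti1$repe
  rot[5] = i1$repet
  rot[6] = 1$repeti
  rot[7] = $repeti1
Sorted (with $ < everything):
  sorted[0] = $repeti1
  sorted[1] = 1$repeti
  sorted[2] = epeti1$r
  sorted[3] = eti1$rep
  sorted[4] = i1$repet
  sorted[5] = peti1$re
  sorted[6] = repeti1$
  sorted[7] = ti1$repe
sorted[3] = eti1$rep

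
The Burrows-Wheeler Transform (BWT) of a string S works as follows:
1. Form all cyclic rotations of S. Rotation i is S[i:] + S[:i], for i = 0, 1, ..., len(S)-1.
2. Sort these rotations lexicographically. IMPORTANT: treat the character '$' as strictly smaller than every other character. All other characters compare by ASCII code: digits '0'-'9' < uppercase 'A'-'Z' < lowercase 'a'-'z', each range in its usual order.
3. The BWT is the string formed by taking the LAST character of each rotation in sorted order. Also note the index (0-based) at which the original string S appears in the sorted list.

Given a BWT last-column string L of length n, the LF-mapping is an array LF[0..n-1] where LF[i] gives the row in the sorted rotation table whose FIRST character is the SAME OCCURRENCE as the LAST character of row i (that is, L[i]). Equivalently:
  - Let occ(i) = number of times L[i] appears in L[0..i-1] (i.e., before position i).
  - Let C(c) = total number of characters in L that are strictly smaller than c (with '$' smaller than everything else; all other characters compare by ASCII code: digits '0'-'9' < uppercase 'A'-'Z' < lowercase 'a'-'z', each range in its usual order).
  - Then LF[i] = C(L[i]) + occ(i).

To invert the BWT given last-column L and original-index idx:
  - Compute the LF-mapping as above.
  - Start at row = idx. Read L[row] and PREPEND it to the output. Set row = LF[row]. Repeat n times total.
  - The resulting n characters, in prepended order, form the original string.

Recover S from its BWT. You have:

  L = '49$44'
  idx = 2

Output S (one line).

LF mapping: 1 4 0 2 3
Walk LF starting at row 2, prepending L[row]:
  step 1: row=2, L[2]='$', prepend. Next row=LF[2]=0
  step 2: row=0, L[0]='4', prepend. Next row=LF[0]=1
  step 3: row=1, L[1]='9', prepend. Next row=LF[1]=4
  step 4: row=4, L[4]='4', prepend. Next row=LF[4]=3
  step 5: row=3, L[3]='4', prepend. Next row=LF[3]=2
Reversed output: 4494$

Answer: 4494$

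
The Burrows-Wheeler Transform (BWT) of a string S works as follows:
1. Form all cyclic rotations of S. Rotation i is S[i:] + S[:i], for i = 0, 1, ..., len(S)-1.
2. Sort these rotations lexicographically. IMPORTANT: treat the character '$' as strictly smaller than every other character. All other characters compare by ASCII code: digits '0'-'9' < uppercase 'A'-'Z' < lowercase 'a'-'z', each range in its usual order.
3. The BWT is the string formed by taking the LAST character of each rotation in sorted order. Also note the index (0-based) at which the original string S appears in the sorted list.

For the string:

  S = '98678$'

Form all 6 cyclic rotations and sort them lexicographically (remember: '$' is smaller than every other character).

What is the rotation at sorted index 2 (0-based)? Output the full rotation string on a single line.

Answer: 78$986

Derivation:
All 6 rotations (rotation i = S[i:]+S[:i]):
  rot[0] = 98678$
  rot[1] = 8678$9
  rot[2] = 678$98
  rot[3] = 78$986
  rot[4] = 8$9867
  rot[5] = $98678
Sorted (with $ < everything):
  sorted[0] = $98678
  sorted[1] = 678$98
  sorted[2] = 78$986
  sorted[3] = 8$9867
  sorted[4] = 8678$9
  sorted[5] = 98678$
sorted[2] = 78$986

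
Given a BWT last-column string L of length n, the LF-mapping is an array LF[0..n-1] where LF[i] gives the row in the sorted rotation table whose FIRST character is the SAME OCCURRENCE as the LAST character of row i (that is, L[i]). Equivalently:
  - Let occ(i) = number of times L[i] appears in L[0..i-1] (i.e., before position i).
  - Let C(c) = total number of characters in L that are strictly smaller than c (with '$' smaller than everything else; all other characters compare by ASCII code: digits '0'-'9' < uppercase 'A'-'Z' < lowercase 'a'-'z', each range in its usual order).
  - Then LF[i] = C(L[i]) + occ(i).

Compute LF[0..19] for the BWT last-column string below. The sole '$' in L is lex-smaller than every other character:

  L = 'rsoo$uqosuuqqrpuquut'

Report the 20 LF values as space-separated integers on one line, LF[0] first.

Char counts: '$':1, 'o':3, 'p':1, 'q':4, 'r':2, 's':2, 't':1, 'u':6
C (first-col start): C('$')=0, C('o')=1, C('p')=4, C('q')=5, C('r')=9, C('s')=11, C('t')=13, C('u')=14
L[0]='r': occ=0, LF[0]=C('r')+0=9+0=9
L[1]='s': occ=0, LF[1]=C('s')+0=11+0=11
L[2]='o': occ=0, LF[2]=C('o')+0=1+0=1
L[3]='o': occ=1, LF[3]=C('o')+1=1+1=2
L[4]='$': occ=0, LF[4]=C('$')+0=0+0=0
L[5]='u': occ=0, LF[5]=C('u')+0=14+0=14
L[6]='q': occ=0, LF[6]=C('q')+0=5+0=5
L[7]='o': occ=2, LF[7]=C('o')+2=1+2=3
L[8]='s': occ=1, LF[8]=C('s')+1=11+1=12
L[9]='u': occ=1, LF[9]=C('u')+1=14+1=15
L[10]='u': occ=2, LF[10]=C('u')+2=14+2=16
L[11]='q': occ=1, LF[11]=C('q')+1=5+1=6
L[12]='q': occ=2, LF[12]=C('q')+2=5+2=7
L[13]='r': occ=1, LF[13]=C('r')+1=9+1=10
L[14]='p': occ=0, LF[14]=C('p')+0=4+0=4
L[15]='u': occ=3, LF[15]=C('u')+3=14+3=17
L[16]='q': occ=3, LF[16]=C('q')+3=5+3=8
L[17]='u': occ=4, LF[17]=C('u')+4=14+4=18
L[18]='u': occ=5, LF[18]=C('u')+5=14+5=19
L[19]='t': occ=0, LF[19]=C('t')+0=13+0=13

Answer: 9 11 1 2 0 14 5 3 12 15 16 6 7 10 4 17 8 18 19 13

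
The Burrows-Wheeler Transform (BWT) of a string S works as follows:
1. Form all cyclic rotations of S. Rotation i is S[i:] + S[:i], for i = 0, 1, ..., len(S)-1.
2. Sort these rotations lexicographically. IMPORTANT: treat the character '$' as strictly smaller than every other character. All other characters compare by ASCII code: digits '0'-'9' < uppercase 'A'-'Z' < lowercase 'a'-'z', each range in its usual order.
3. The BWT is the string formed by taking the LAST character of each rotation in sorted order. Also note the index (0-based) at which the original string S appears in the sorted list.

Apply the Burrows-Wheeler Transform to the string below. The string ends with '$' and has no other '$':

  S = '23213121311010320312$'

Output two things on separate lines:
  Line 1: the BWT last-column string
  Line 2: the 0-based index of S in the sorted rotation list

All 21 rotations (rotation i = S[i:]+S[:i]):
  rot[0] = 23213121311010320312$
  rot[1] = 3213121311010320312$2
  rot[2] = 213121311010320312$23
  rot[3] = 13121311010320312$232
  rot[4] = 3121311010320312$2321
  rot[5] = 121311010320312$23213
  rot[6] = 21311010320312$232131
  rot[7] = 1311010320312$2321312
  rot[8] = 311010320312$23213121
  rot[9] = 11010320312$232131213
  rot[10] = 1010320312$2321312131
  rot[11] = 010320312$23213121311
  rot[12] = 10320312$232131213110
  rot[13] = 0320312$2321312131101
  rot[14] = 320312$23213121311010
  rot[15] = 20312$232131213110103
  rot[16] = 0312$2321312131101032
  rot[17] = 312$23213121311010320
  rot[18] = 12$232131213110103203
  rot[19] = 2$2321312131101032031
  rot[20] = $23213121311010320312
Sorted (with $ < everything):
  sorted[0] = $23213121311010320312  (last char: '2')
  sorted[1] = 010320312$23213121311  (last char: '1')
  sorted[2] = 0312$2321312131101032  (last char: '2')
  sorted[3] = 0320312$2321312131101  (last char: '1')
  sorted[4] = 1010320312$2321312131  (last char: '1')
  sorted[5] = 10320312$232131213110  (last char: '0')
  sorted[6] = 11010320312$232131213  (last char: '3')
  sorted[7] = 12$232131213110103203  (last char: '3')
  sorted[8] = 121311010320312$23213  (last char: '3')
  sorted[9] = 1311010320312$2321312  (last char: '2')
  sorted[10] = 13121311010320312$232  (last char: '2')
  sorted[11] = 2$2321312131101032031  (last char: '1')
  sorted[12] = 20312$232131213110103  (last char: '3')
  sorted[13] = 21311010320312$232131  (last char: '1')
  sorted[14] = 213121311010320312$23  (last char: '3')
  sorted[15] = 23213121311010320312$  (last char: '$')
  sorted[16] = 311010320312$23213121  (last char: '1')
  sorted[17] = 312$23213121311010320  (last char: '0')
  sorted[18] = 3121311010320312$2321  (last char: '1')
  sorted[19] = 320312$23213121311010  (last char: '0')
  sorted[20] = 3213121311010320312$2  (last char: '2')
Last column: 212110333221313$10102
Original string S is at sorted index 15

Answer: 212110333221313$10102
15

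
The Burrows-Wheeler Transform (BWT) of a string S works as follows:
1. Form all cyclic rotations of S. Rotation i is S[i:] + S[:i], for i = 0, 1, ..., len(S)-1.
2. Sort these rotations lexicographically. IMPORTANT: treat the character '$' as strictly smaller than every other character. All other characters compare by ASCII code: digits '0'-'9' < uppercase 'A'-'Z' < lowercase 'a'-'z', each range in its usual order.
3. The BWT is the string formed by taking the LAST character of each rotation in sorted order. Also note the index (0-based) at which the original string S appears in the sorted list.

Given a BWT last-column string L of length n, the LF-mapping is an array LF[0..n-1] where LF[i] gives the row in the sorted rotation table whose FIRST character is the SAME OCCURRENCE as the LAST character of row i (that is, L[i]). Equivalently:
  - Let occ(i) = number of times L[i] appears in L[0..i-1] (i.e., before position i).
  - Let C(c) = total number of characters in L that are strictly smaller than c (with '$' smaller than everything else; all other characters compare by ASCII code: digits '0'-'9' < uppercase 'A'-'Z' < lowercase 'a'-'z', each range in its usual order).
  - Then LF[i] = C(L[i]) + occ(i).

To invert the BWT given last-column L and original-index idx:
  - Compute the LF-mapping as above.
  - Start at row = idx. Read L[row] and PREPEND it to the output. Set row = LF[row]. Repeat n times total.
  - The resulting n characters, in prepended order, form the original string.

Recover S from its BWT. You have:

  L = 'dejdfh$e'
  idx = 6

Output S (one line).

Answer: hfejded$

Derivation:
LF mapping: 1 3 7 2 5 6 0 4
Walk LF starting at row 6, prepending L[row]:
  step 1: row=6, L[6]='$', prepend. Next row=LF[6]=0
  step 2: row=0, L[0]='d', prepend. Next row=LF[0]=1
  step 3: row=1, L[1]='e', prepend. Next row=LF[1]=3
  step 4: row=3, L[3]='d', prepend. Next row=LF[3]=2
  step 5: row=2, L[2]='j', prepend. Next row=LF[2]=7
  step 6: row=7, L[7]='e', prepend. Next row=LF[7]=4
  step 7: row=4, L[4]='f', prepend. Next row=LF[4]=5
  step 8: row=5, L[5]='h', prepend. Next row=LF[5]=6
Reversed output: hfejded$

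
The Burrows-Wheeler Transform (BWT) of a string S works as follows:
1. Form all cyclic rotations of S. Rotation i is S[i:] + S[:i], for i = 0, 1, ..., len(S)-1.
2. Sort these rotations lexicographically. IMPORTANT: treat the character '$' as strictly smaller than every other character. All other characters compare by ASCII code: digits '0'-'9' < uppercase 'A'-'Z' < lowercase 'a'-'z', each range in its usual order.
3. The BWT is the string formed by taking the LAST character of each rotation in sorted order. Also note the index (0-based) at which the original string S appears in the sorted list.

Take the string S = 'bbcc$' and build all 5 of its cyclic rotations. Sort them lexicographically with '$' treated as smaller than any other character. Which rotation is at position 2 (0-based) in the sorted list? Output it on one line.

Answer: bcc$b

Derivation:
All 5 rotations (rotation i = S[i:]+S[:i]):
  rot[0] = bbcc$
  rot[1] = bcc$b
  rot[2] = cc$bb
  rot[3] = c$bbc
  rot[4] = $bbcc
Sorted (with $ < everything):
  sorted[0] = $bbcc
  sorted[1] = bbcc$
  sorted[2] = bcc$b
  sorted[3] = c$bbc
  sorted[4] = cc$bb
sorted[2] = bcc$b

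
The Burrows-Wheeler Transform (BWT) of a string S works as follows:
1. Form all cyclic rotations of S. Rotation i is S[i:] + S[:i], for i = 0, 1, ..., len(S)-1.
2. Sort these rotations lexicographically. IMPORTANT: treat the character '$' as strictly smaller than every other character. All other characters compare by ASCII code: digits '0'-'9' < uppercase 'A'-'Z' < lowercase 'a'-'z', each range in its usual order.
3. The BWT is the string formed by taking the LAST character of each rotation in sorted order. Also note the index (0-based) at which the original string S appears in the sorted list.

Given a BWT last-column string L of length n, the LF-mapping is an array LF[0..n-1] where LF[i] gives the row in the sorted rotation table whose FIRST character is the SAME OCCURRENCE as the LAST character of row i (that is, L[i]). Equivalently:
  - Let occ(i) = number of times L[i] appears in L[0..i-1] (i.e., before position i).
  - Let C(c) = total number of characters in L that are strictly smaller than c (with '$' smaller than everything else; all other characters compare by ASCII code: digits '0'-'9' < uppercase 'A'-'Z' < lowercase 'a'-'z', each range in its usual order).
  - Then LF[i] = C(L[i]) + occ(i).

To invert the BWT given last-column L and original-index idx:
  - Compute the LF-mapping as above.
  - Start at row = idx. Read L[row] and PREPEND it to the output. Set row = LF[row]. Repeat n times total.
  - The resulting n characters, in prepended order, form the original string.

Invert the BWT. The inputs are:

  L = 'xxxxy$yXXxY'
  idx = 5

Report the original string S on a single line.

Answer: xXxYyxXxyx$

Derivation:
LF mapping: 4 5 6 7 9 0 10 1 2 8 3
Walk LF starting at row 5, prepending L[row]:
  step 1: row=5, L[5]='$', prepend. Next row=LF[5]=0
  step 2: row=0, L[0]='x', prepend. Next row=LF[0]=4
  step 3: row=4, L[4]='y', prepend. Next row=LF[4]=9
  step 4: row=9, L[9]='x', prepend. Next row=LF[9]=8
  step 5: row=8, L[8]='X', prepend. Next row=LF[8]=2
  step 6: row=2, L[2]='x', prepend. Next row=LF[2]=6
  step 7: row=6, L[6]='y', prepend. Next row=LF[6]=10
  step 8: row=10, L[10]='Y', prepend. Next row=LF[10]=3
  step 9: row=3, L[3]='x', prepend. Next row=LF[3]=7
  step 10: row=7, L[7]='X', prepend. Next row=LF[7]=1
  step 11: row=1, L[1]='x', prepend. Next row=LF[1]=5
Reversed output: xXxYyxXxyx$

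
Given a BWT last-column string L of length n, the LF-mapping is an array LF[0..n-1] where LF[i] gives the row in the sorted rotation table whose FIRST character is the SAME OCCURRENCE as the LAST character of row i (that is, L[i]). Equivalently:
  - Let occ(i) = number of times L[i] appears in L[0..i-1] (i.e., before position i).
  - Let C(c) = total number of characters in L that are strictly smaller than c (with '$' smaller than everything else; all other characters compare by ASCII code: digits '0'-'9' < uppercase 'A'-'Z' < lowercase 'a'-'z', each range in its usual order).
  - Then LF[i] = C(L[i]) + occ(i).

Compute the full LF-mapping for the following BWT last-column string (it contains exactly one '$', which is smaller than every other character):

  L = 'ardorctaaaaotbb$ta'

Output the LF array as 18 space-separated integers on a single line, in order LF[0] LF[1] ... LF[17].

Char counts: '$':1, 'a':6, 'b':2, 'c':1, 'd':1, 'o':2, 'r':2, 't':3
C (first-col start): C('$')=0, C('a')=1, C('b')=7, C('c')=9, C('d')=10, C('o')=11, C('r')=13, C('t')=15
L[0]='a': occ=0, LF[0]=C('a')+0=1+0=1
L[1]='r': occ=0, LF[1]=C('r')+0=13+0=13
L[2]='d': occ=0, LF[2]=C('d')+0=10+0=10
L[3]='o': occ=0, LF[3]=C('o')+0=11+0=11
L[4]='r': occ=1, LF[4]=C('r')+1=13+1=14
L[5]='c': occ=0, LF[5]=C('c')+0=9+0=9
L[6]='t': occ=0, LF[6]=C('t')+0=15+0=15
L[7]='a': occ=1, LF[7]=C('a')+1=1+1=2
L[8]='a': occ=2, LF[8]=C('a')+2=1+2=3
L[9]='a': occ=3, LF[9]=C('a')+3=1+3=4
L[10]='a': occ=4, LF[10]=C('a')+4=1+4=5
L[11]='o': occ=1, LF[11]=C('o')+1=11+1=12
L[12]='t': occ=1, LF[12]=C('t')+1=15+1=16
L[13]='b': occ=0, LF[13]=C('b')+0=7+0=7
L[14]='b': occ=1, LF[14]=C('b')+1=7+1=8
L[15]='$': occ=0, LF[15]=C('$')+0=0+0=0
L[16]='t': occ=2, LF[16]=C('t')+2=15+2=17
L[17]='a': occ=5, LF[17]=C('a')+5=1+5=6

Answer: 1 13 10 11 14 9 15 2 3 4 5 12 16 7 8 0 17 6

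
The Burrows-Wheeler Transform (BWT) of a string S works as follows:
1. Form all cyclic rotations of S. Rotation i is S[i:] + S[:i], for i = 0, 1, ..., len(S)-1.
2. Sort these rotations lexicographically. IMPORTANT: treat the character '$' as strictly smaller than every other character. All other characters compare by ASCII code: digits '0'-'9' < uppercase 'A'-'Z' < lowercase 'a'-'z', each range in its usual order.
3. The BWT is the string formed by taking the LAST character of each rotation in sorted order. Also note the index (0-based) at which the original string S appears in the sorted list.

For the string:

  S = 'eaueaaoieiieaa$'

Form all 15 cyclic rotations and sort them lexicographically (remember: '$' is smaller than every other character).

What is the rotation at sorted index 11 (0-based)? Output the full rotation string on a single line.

All 15 rotations (rotation i = S[i:]+S[:i]):
  rot[0] = eaueaaoieiieaa$
  rot[1] = aueaaoieiieaa$e
  rot[2] = ueaaoieiieaa$ea
  rot[3] = eaaoieiieaa$eau
  rot[4] = aaoieiieaa$eaue
  rot[5] = aoieiieaa$eauea
  rot[6] = oieiieaa$eaueaa
  rot[7] = ieiieaa$eaueaao
  rot[8] = eiieaa$eaueaaoi
  rot[9] = iieaa$eaueaaoie
  rot[10] = ieaa$eaueaaoiei
  rot[11] = eaa$eaueaaoieii
  rot[12] = aa$eaueaaoieiie
  rot[13] = a$eaueaaoieiiea
  rot[14] = $eaueaaoieiieaa
Sorted (with $ < everything):
  sorted[0] = $eaueaaoieiieaa
  sorted[1] = a$eaueaaoieiiea
  sorted[2] = aa$eaueaaoieiie
  sorted[3] = aaoieiieaa$eaue
  sorted[4] = aoieiieaa$eauea
  sorted[5] = aueaaoieiieaa$e
  sorted[6] = eaa$eaueaaoieii
  sorted[7] = eaaoieiieaa$eau
  sorted[8] = eaueaaoieiieaa$
  sorted[9] = eiieaa$eaueaaoi
  sorted[10] = ieaa$eaueaaoiei
  sorted[11] = ieiieaa$eaueaao
  sorted[12] = iieaa$eaueaaoie
  sorted[13] = oieiieaa$eaueaa
  sorted[14] = ueaaoieiieaa$ea
sorted[11] = ieiieaa$eaueaao

Answer: ieiieaa$eaueaao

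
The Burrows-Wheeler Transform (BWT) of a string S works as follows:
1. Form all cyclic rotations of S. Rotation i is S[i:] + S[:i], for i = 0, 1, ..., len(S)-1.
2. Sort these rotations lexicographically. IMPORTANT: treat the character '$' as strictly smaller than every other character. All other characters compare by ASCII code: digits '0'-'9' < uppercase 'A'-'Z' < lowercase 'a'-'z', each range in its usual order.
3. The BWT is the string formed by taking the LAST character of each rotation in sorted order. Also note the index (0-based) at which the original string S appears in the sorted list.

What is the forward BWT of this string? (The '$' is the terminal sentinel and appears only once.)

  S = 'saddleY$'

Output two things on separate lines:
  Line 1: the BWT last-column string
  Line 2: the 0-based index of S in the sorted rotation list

Answer: Yesadld$
7

Derivation:
All 8 rotations (rotation i = S[i:]+S[:i]):
  rot[0] = saddleY$
  rot[1] = addleY$s
  rot[2] = ddleY$sa
  rot[3] = dleY$sad
  rot[4] = leY$sadd
  rot[5] = eY$saddl
  rot[6] = Y$saddle
  rot[7] = $saddleY
Sorted (with $ < everything):
  sorted[0] = $saddleY  (last char: 'Y')
  sorted[1] = Y$saddle  (last char: 'e')
  sorted[2] = addleY$s  (last char: 's')
  sorted[3] = ddleY$sa  (last char: 'a')
  sorted[4] = dleY$sad  (last char: 'd')
  sorted[5] = eY$saddl  (last char: 'l')
  sorted[6] = leY$sadd  (last char: 'd')
  sorted[7] = saddleY$  (last char: '$')
Last column: Yesadld$
Original string S is at sorted index 7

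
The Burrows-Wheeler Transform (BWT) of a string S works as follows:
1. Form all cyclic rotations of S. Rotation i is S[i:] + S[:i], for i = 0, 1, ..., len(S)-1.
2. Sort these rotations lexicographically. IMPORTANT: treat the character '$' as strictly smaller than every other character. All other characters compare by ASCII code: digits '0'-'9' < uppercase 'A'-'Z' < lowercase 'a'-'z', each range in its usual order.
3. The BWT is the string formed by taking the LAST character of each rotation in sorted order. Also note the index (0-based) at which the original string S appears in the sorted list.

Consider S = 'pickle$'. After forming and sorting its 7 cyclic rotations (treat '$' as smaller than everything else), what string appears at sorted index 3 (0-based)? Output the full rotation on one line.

All 7 rotations (rotation i = S[i:]+S[:i]):
  rot[0] = pickle$
  rot[1] = ickle$p
  rot[2] = ckle$pi
  rot[3] = kle$pic
  rot[4] = le$pick
  rot[5] = e$pickl
  rot[6] = $pickle
Sorted (with $ < everything):
  sorted[0] = $pickle
  sorted[1] = ckle$pi
  sorted[2] = e$pickl
  sorted[3] = ickle$p
  sorted[4] = kle$pic
  sorted[5] = le$pick
  sorted[6] = pickle$
sorted[3] = ickle$p

Answer: ickle$p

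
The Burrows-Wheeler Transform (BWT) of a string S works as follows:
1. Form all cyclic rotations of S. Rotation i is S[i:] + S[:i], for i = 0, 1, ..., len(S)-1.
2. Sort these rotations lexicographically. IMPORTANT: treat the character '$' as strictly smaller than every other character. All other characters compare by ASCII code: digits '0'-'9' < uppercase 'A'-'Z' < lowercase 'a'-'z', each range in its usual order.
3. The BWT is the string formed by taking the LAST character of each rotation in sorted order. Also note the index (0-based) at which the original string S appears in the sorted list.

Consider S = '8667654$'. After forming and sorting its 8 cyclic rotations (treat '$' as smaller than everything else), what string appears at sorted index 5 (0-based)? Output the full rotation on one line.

All 8 rotations (rotation i = S[i:]+S[:i]):
  rot[0] = 8667654$
  rot[1] = 667654$8
  rot[2] = 67654$86
  rot[3] = 7654$866
  rot[4] = 654$8667
  rot[5] = 54$86676
  rot[6] = 4$866765
  rot[7] = $8667654
Sorted (with $ < everything):
  sorted[0] = $8667654
  sorted[1] = 4$866765
  sorted[2] = 54$86676
  sorted[3] = 654$8667
  sorted[4] = 667654$8
  sorted[5] = 67654$86
  sorted[6] = 7654$866
  sorted[7] = 8667654$
sorted[5] = 67654$86

Answer: 67654$86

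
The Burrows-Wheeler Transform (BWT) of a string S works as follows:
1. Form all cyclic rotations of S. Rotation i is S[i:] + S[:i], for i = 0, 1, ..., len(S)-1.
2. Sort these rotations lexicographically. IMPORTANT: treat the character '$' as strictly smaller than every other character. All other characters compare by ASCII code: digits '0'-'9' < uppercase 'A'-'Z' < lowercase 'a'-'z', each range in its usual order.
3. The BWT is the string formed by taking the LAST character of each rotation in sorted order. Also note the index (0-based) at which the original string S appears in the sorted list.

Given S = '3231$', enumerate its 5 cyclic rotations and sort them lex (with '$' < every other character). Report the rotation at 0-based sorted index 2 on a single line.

All 5 rotations (rotation i = S[i:]+S[:i]):
  rot[0] = 3231$
  rot[1] = 231$3
  rot[2] = 31$32
  rot[3] = 1$323
  rot[4] = $3231
Sorted (with $ < everything):
  sorted[0] = $3231
  sorted[1] = 1$323
  sorted[2] = 231$3
  sorted[3] = 31$32
  sorted[4] = 3231$
sorted[2] = 231$3

Answer: 231$3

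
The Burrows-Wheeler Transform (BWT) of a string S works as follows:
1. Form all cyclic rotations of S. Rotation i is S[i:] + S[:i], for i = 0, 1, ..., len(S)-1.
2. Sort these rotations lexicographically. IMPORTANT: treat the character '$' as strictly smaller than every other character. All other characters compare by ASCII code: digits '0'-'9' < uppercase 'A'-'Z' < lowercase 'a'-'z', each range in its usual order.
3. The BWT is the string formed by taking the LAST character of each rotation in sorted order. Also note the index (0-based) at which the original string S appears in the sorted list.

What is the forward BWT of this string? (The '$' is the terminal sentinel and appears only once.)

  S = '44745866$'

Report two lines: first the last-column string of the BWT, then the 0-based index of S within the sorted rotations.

Answer: 6$7446845
1

Derivation:
All 9 rotations (rotation i = S[i:]+S[:i]):
  rot[0] = 44745866$
  rot[1] = 4745866$4
  rot[2] = 745866$44
  rot[3] = 45866$447
  rot[4] = 5866$4474
  rot[5] = 866$44745
  rot[6] = 66$447458
  rot[7] = 6$4474586
  rot[8] = $44745866
Sorted (with $ < everything):
  sorted[0] = $44745866  (last char: '6')
  sorted[1] = 44745866$  (last char: '$')
  sorted[2] = 45866$447  (last char: '7')
  sorted[3] = 4745866$4  (last char: '4')
  sorted[4] = 5866$4474  (last char: '4')
  sorted[5] = 6$4474586  (last char: '6')
  sorted[6] = 66$447458  (last char: '8')
  sorted[7] = 745866$44  (last char: '4')
  sorted[8] = 866$44745  (last char: '5')
Last column: 6$7446845
Original string S is at sorted index 1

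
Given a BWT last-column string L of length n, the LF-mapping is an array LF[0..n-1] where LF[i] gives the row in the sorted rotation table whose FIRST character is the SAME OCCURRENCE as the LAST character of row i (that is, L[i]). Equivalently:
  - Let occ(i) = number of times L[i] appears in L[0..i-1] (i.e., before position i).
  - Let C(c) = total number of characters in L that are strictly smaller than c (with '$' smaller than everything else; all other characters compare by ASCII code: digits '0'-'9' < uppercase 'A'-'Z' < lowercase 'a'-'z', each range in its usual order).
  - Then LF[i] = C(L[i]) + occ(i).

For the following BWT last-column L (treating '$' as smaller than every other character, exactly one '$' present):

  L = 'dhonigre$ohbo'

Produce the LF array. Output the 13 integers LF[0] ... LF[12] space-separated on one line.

Char counts: '$':1, 'b':1, 'd':1, 'e':1, 'g':1, 'h':2, 'i':1, 'n':1, 'o':3, 'r':1
C (first-col start): C('$')=0, C('b')=1, C('d')=2, C('e')=3, C('g')=4, C('h')=5, C('i')=7, C('n')=8, C('o')=9, C('r')=12
L[0]='d': occ=0, LF[0]=C('d')+0=2+0=2
L[1]='h': occ=0, LF[1]=C('h')+0=5+0=5
L[2]='o': occ=0, LF[2]=C('o')+0=9+0=9
L[3]='n': occ=0, LF[3]=C('n')+0=8+0=8
L[4]='i': occ=0, LF[4]=C('i')+0=7+0=7
L[5]='g': occ=0, LF[5]=C('g')+0=4+0=4
L[6]='r': occ=0, LF[6]=C('r')+0=12+0=12
L[7]='e': occ=0, LF[7]=C('e')+0=3+0=3
L[8]='$': occ=0, LF[8]=C('$')+0=0+0=0
L[9]='o': occ=1, LF[9]=C('o')+1=9+1=10
L[10]='h': occ=1, LF[10]=C('h')+1=5+1=6
L[11]='b': occ=0, LF[11]=C('b')+0=1+0=1
L[12]='o': occ=2, LF[12]=C('o')+2=9+2=11

Answer: 2 5 9 8 7 4 12 3 0 10 6 1 11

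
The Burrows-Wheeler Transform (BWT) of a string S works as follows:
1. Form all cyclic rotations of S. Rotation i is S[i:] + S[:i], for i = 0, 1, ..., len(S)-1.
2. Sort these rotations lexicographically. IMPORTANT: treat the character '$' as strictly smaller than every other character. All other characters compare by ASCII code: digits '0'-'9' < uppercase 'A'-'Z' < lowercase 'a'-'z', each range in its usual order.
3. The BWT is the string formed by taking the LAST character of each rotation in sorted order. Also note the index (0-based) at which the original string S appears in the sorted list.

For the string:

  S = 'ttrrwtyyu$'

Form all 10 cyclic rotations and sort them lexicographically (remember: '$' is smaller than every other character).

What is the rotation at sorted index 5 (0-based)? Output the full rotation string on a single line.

All 10 rotations (rotation i = S[i:]+S[:i]):
  rot[0] = ttrrwtyyu$
  rot[1] = trrwtyyu$t
  rot[2] = rrwtyyu$tt
  rot[3] = rwtyyu$ttr
  rot[4] = wtyyu$ttrr
  rot[5] = tyyu$ttrrw
  rot[6] = yyu$ttrrwt
  rot[7] = yu$ttrrwty
  rot[8] = u$ttrrwtyy
  rot[9] = $ttrrwtyyu
Sorted (with $ < everything):
  sorted[0] = $ttrrwtyyu
  sorted[1] = rrwtyyu$tt
  sorted[2] = rwtyyu$ttr
  sorted[3] = trrwtyyu$t
  sorted[4] = ttrrwtyyu$
  sorted[5] = tyyu$ttrrw
  sorted[6] = u$ttrrwtyy
  sorted[7] = wtyyu$ttrr
  sorted[8] = yu$ttrrwty
  sorted[9] = yyu$ttrrwt
sorted[5] = tyyu$ttrrw

Answer: tyyu$ttrrw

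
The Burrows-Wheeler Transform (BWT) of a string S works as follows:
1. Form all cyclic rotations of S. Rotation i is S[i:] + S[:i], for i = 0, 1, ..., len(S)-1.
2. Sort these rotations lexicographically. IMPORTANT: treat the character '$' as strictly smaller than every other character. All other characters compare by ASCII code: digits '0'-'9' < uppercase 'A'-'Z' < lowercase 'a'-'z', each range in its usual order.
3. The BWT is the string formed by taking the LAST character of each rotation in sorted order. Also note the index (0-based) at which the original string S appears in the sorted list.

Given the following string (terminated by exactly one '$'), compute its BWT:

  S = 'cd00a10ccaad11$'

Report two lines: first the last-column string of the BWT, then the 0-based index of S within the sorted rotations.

Answer: 1d011ad0cac0$ca
12

Derivation:
All 15 rotations (rotation i = S[i:]+S[:i]):
  rot[0] = cd00a10ccaad11$
  rot[1] = d00a10ccaad11$c
  rot[2] = 00a10ccaad11$cd
  rot[3] = 0a10ccaad11$cd0
  rot[4] = a10ccaad11$cd00
  rot[5] = 10ccaad11$cd00a
  rot[6] = 0ccaad11$cd00a1
  rot[7] = ccaad11$cd00a10
  rot[8] = caad11$cd00a10c
  rot[9] = aad11$cd00a10cc
  rot[10] = ad11$cd00a10cca
  rot[11] = d11$cd00a10ccaa
  rot[12] = 11$cd00a10ccaad
  rot[13] = 1$cd00a10ccaad1
  rot[14] = $cd00a10ccaad11
Sorted (with $ < everything):
  sorted[0] = $cd00a10ccaad11  (last char: '1')
  sorted[1] = 00a10ccaad11$cd  (last char: 'd')
  sorted[2] = 0a10ccaad11$cd0  (last char: '0')
  sorted[3] = 0ccaad11$cd00a1  (last char: '1')
  sorted[4] = 1$cd00a10ccaad1  (last char: '1')
  sorted[5] = 10ccaad11$cd00a  (last char: 'a')
  sorted[6] = 11$cd00a10ccaad  (last char: 'd')
  sorted[7] = a10ccaad11$cd00  (last char: '0')
  sorted[8] = aad11$cd00a10cc  (last char: 'c')
  sorted[9] = ad11$cd00a10cca  (last char: 'a')
  sorted[10] = caad11$cd00a10c  (last char: 'c')
  sorted[11] = ccaad11$cd00a10  (last char: '0')
  sorted[12] = cd00a10ccaad11$  (last char: '$')
  sorted[13] = d00a10ccaad11$c  (last char: 'c')
  sorted[14] = d11$cd00a10ccaa  (last char: 'a')
Last column: 1d011ad0cac0$ca
Original string S is at sorted index 12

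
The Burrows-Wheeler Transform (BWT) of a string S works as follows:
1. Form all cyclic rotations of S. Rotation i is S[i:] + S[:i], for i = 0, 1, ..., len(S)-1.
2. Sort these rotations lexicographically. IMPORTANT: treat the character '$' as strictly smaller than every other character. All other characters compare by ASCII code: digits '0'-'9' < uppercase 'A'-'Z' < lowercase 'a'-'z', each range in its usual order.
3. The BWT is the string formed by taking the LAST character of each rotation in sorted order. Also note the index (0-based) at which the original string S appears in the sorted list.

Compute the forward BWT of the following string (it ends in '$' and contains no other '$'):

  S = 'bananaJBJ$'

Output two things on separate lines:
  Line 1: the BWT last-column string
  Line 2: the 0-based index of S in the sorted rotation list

Answer: JJBannb$aa
7

Derivation:
All 10 rotations (rotation i = S[i:]+S[:i]):
  rot[0] = bananaJBJ$
  rot[1] = ananaJBJ$b
  rot[2] = nanaJBJ$ba
  rot[3] = anaJBJ$ban
  rot[4] = naJBJ$bana
  rot[5] = aJBJ$banan
  rot[6] = JBJ$banana
  rot[7] = BJ$bananaJ
  rot[8] = J$bananaJB
  rot[9] = $bananaJBJ
Sorted (with $ < everything):
  sorted[0] = $bananaJBJ  (last char: 'J')
  sorted[1] = BJ$bananaJ  (last char: 'J')
  sorted[2] = J$bananaJB  (last char: 'B')
  sorted[3] = JBJ$banana  (last char: 'a')
  sorted[4] = aJBJ$banan  (last char: 'n')
  sorted[5] = anaJBJ$ban  (last char: 'n')
  sorted[6] = ananaJBJ$b  (last char: 'b')
  sorted[7] = bananaJBJ$  (last char: '$')
  sorted[8] = naJBJ$bana  (last char: 'a')
  sorted[9] = nanaJBJ$ba  (last char: 'a')
Last column: JJBannb$aa
Original string S is at sorted index 7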